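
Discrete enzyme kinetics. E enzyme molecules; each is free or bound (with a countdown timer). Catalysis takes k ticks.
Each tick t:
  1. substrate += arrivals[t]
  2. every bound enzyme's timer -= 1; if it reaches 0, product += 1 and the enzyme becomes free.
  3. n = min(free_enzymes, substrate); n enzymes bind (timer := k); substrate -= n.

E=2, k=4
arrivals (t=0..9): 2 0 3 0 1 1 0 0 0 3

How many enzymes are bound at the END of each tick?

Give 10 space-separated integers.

t=0: arr=2 -> substrate=0 bound=2 product=0
t=1: arr=0 -> substrate=0 bound=2 product=0
t=2: arr=3 -> substrate=3 bound=2 product=0
t=3: arr=0 -> substrate=3 bound=2 product=0
t=4: arr=1 -> substrate=2 bound=2 product=2
t=5: arr=1 -> substrate=3 bound=2 product=2
t=6: arr=0 -> substrate=3 bound=2 product=2
t=7: arr=0 -> substrate=3 bound=2 product=2
t=8: arr=0 -> substrate=1 bound=2 product=4
t=9: arr=3 -> substrate=4 bound=2 product=4

Answer: 2 2 2 2 2 2 2 2 2 2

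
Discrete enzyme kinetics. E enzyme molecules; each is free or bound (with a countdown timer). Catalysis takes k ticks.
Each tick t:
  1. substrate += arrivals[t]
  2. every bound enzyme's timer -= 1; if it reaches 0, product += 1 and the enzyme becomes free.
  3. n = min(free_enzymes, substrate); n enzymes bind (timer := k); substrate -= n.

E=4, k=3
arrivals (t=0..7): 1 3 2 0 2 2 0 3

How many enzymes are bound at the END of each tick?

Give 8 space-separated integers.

Answer: 1 4 4 4 4 4 4 4

Derivation:
t=0: arr=1 -> substrate=0 bound=1 product=0
t=1: arr=3 -> substrate=0 bound=4 product=0
t=2: arr=2 -> substrate=2 bound=4 product=0
t=3: arr=0 -> substrate=1 bound=4 product=1
t=4: arr=2 -> substrate=0 bound=4 product=4
t=5: arr=2 -> substrate=2 bound=4 product=4
t=6: arr=0 -> substrate=1 bound=4 product=5
t=7: arr=3 -> substrate=1 bound=4 product=8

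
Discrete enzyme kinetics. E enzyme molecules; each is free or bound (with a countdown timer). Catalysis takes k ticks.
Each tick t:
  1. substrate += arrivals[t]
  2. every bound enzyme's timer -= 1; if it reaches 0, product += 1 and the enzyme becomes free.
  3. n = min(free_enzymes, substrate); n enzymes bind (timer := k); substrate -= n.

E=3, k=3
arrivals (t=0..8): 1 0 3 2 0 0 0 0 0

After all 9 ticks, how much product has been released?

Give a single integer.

t=0: arr=1 -> substrate=0 bound=1 product=0
t=1: arr=0 -> substrate=0 bound=1 product=0
t=2: arr=3 -> substrate=1 bound=3 product=0
t=3: arr=2 -> substrate=2 bound=3 product=1
t=4: arr=0 -> substrate=2 bound=3 product=1
t=5: arr=0 -> substrate=0 bound=3 product=3
t=6: arr=0 -> substrate=0 bound=2 product=4
t=7: arr=0 -> substrate=0 bound=2 product=4
t=8: arr=0 -> substrate=0 bound=0 product=6

Answer: 6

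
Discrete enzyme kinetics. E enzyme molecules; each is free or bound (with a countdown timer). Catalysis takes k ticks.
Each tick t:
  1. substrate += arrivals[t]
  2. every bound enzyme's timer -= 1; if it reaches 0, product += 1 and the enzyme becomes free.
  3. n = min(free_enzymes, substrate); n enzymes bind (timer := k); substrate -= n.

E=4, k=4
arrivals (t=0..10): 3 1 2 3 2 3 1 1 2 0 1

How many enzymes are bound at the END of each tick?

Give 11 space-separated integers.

t=0: arr=3 -> substrate=0 bound=3 product=0
t=1: arr=1 -> substrate=0 bound=4 product=0
t=2: arr=2 -> substrate=2 bound=4 product=0
t=3: arr=3 -> substrate=5 bound=4 product=0
t=4: arr=2 -> substrate=4 bound=4 product=3
t=5: arr=3 -> substrate=6 bound=4 product=4
t=6: arr=1 -> substrate=7 bound=4 product=4
t=7: arr=1 -> substrate=8 bound=4 product=4
t=8: arr=2 -> substrate=7 bound=4 product=7
t=9: arr=0 -> substrate=6 bound=4 product=8
t=10: arr=1 -> substrate=7 bound=4 product=8

Answer: 3 4 4 4 4 4 4 4 4 4 4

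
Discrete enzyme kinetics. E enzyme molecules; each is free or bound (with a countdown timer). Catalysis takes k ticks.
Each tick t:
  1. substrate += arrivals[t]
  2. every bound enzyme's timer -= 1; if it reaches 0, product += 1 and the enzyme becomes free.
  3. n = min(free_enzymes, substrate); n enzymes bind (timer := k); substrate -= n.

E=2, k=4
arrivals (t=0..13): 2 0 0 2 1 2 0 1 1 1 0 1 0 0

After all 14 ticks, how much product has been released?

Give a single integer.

Answer: 6

Derivation:
t=0: arr=2 -> substrate=0 bound=2 product=0
t=1: arr=0 -> substrate=0 bound=2 product=0
t=2: arr=0 -> substrate=0 bound=2 product=0
t=3: arr=2 -> substrate=2 bound=2 product=0
t=4: arr=1 -> substrate=1 bound=2 product=2
t=5: arr=2 -> substrate=3 bound=2 product=2
t=6: arr=0 -> substrate=3 bound=2 product=2
t=7: arr=1 -> substrate=4 bound=2 product=2
t=8: arr=1 -> substrate=3 bound=2 product=4
t=9: arr=1 -> substrate=4 bound=2 product=4
t=10: arr=0 -> substrate=4 bound=2 product=4
t=11: arr=1 -> substrate=5 bound=2 product=4
t=12: arr=0 -> substrate=3 bound=2 product=6
t=13: arr=0 -> substrate=3 bound=2 product=6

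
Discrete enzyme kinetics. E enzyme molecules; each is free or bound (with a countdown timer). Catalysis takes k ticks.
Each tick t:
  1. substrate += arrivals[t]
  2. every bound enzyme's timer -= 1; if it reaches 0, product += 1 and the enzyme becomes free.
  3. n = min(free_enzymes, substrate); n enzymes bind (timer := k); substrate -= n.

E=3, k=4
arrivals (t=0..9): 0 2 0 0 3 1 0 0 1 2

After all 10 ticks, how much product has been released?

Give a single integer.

Answer: 5

Derivation:
t=0: arr=0 -> substrate=0 bound=0 product=0
t=1: arr=2 -> substrate=0 bound=2 product=0
t=2: arr=0 -> substrate=0 bound=2 product=0
t=3: arr=0 -> substrate=0 bound=2 product=0
t=4: arr=3 -> substrate=2 bound=3 product=0
t=5: arr=1 -> substrate=1 bound=3 product=2
t=6: arr=0 -> substrate=1 bound=3 product=2
t=7: arr=0 -> substrate=1 bound=3 product=2
t=8: arr=1 -> substrate=1 bound=3 product=3
t=9: arr=2 -> substrate=1 bound=3 product=5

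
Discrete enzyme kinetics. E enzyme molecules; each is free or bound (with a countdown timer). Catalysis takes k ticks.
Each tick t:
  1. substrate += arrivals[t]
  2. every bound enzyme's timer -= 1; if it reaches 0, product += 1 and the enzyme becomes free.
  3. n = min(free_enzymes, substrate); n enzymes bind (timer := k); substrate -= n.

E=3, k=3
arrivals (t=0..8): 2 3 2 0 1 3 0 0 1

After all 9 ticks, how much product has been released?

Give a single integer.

t=0: arr=2 -> substrate=0 bound=2 product=0
t=1: arr=3 -> substrate=2 bound=3 product=0
t=2: arr=2 -> substrate=4 bound=3 product=0
t=3: arr=0 -> substrate=2 bound=3 product=2
t=4: arr=1 -> substrate=2 bound=3 product=3
t=5: arr=3 -> substrate=5 bound=3 product=3
t=6: arr=0 -> substrate=3 bound=3 product=5
t=7: arr=0 -> substrate=2 bound=3 product=6
t=8: arr=1 -> substrate=3 bound=3 product=6

Answer: 6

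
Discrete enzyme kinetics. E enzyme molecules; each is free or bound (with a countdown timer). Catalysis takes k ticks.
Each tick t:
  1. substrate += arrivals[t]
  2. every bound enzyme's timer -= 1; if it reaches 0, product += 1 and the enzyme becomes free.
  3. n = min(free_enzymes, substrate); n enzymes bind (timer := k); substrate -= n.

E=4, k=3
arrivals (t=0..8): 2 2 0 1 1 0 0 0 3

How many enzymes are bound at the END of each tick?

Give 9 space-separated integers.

t=0: arr=2 -> substrate=0 bound=2 product=0
t=1: arr=2 -> substrate=0 bound=4 product=0
t=2: arr=0 -> substrate=0 bound=4 product=0
t=3: arr=1 -> substrate=0 bound=3 product=2
t=4: arr=1 -> substrate=0 bound=2 product=4
t=5: arr=0 -> substrate=0 bound=2 product=4
t=6: arr=0 -> substrate=0 bound=1 product=5
t=7: arr=0 -> substrate=0 bound=0 product=6
t=8: arr=3 -> substrate=0 bound=3 product=6

Answer: 2 4 4 3 2 2 1 0 3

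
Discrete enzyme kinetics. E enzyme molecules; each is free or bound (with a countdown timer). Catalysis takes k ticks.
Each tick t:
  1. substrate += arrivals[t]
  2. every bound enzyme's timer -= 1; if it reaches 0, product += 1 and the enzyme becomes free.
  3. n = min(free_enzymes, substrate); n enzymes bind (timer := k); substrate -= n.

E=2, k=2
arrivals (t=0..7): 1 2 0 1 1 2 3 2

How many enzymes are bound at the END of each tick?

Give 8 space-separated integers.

t=0: arr=1 -> substrate=0 bound=1 product=0
t=1: arr=2 -> substrate=1 bound=2 product=0
t=2: arr=0 -> substrate=0 bound=2 product=1
t=3: arr=1 -> substrate=0 bound=2 product=2
t=4: arr=1 -> substrate=0 bound=2 product=3
t=5: arr=2 -> substrate=1 bound=2 product=4
t=6: arr=3 -> substrate=3 bound=2 product=5
t=7: arr=2 -> substrate=4 bound=2 product=6

Answer: 1 2 2 2 2 2 2 2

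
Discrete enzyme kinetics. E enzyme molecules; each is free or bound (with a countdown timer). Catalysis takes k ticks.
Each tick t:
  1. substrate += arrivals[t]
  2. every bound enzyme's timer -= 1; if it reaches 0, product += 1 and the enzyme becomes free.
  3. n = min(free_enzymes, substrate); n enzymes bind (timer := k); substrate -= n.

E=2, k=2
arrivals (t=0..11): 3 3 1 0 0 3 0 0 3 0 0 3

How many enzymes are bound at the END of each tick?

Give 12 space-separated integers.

Answer: 2 2 2 2 2 2 2 2 2 2 2 2

Derivation:
t=0: arr=3 -> substrate=1 bound=2 product=0
t=1: arr=3 -> substrate=4 bound=2 product=0
t=2: arr=1 -> substrate=3 bound=2 product=2
t=3: arr=0 -> substrate=3 bound=2 product=2
t=4: arr=0 -> substrate=1 bound=2 product=4
t=5: arr=3 -> substrate=4 bound=2 product=4
t=6: arr=0 -> substrate=2 bound=2 product=6
t=7: arr=0 -> substrate=2 bound=2 product=6
t=8: arr=3 -> substrate=3 bound=2 product=8
t=9: arr=0 -> substrate=3 bound=2 product=8
t=10: arr=0 -> substrate=1 bound=2 product=10
t=11: arr=3 -> substrate=4 bound=2 product=10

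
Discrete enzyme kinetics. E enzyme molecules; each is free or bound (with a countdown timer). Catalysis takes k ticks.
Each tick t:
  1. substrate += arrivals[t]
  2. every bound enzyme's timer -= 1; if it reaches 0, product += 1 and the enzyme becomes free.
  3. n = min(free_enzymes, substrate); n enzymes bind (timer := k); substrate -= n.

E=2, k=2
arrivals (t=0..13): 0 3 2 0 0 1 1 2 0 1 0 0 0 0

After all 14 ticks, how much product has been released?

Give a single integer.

Answer: 10

Derivation:
t=0: arr=0 -> substrate=0 bound=0 product=0
t=1: arr=3 -> substrate=1 bound=2 product=0
t=2: arr=2 -> substrate=3 bound=2 product=0
t=3: arr=0 -> substrate=1 bound=2 product=2
t=4: arr=0 -> substrate=1 bound=2 product=2
t=5: arr=1 -> substrate=0 bound=2 product=4
t=6: arr=1 -> substrate=1 bound=2 product=4
t=7: arr=2 -> substrate=1 bound=2 product=6
t=8: arr=0 -> substrate=1 bound=2 product=6
t=9: arr=1 -> substrate=0 bound=2 product=8
t=10: arr=0 -> substrate=0 bound=2 product=8
t=11: arr=0 -> substrate=0 bound=0 product=10
t=12: arr=0 -> substrate=0 bound=0 product=10
t=13: arr=0 -> substrate=0 bound=0 product=10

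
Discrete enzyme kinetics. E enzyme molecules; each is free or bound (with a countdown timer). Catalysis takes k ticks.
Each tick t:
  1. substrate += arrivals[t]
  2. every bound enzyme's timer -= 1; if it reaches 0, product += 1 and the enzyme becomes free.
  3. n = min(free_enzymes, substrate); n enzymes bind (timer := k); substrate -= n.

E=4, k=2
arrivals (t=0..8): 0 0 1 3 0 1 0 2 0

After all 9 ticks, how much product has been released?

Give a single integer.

t=0: arr=0 -> substrate=0 bound=0 product=0
t=1: arr=0 -> substrate=0 bound=0 product=0
t=2: arr=1 -> substrate=0 bound=1 product=0
t=3: arr=3 -> substrate=0 bound=4 product=0
t=4: arr=0 -> substrate=0 bound=3 product=1
t=5: arr=1 -> substrate=0 bound=1 product=4
t=6: arr=0 -> substrate=0 bound=1 product=4
t=7: arr=2 -> substrate=0 bound=2 product=5
t=8: arr=0 -> substrate=0 bound=2 product=5

Answer: 5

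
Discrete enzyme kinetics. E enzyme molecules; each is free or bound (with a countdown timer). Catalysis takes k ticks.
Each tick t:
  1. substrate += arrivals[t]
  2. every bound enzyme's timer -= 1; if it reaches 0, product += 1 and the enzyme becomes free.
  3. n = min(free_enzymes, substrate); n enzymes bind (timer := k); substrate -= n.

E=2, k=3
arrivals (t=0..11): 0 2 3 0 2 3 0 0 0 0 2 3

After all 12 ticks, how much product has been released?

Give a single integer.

t=0: arr=0 -> substrate=0 bound=0 product=0
t=1: arr=2 -> substrate=0 bound=2 product=0
t=2: arr=3 -> substrate=3 bound=2 product=0
t=3: arr=0 -> substrate=3 bound=2 product=0
t=4: arr=2 -> substrate=3 bound=2 product=2
t=5: arr=3 -> substrate=6 bound=2 product=2
t=6: arr=0 -> substrate=6 bound=2 product=2
t=7: arr=0 -> substrate=4 bound=2 product=4
t=8: arr=0 -> substrate=4 bound=2 product=4
t=9: arr=0 -> substrate=4 bound=2 product=4
t=10: arr=2 -> substrate=4 bound=2 product=6
t=11: arr=3 -> substrate=7 bound=2 product=6

Answer: 6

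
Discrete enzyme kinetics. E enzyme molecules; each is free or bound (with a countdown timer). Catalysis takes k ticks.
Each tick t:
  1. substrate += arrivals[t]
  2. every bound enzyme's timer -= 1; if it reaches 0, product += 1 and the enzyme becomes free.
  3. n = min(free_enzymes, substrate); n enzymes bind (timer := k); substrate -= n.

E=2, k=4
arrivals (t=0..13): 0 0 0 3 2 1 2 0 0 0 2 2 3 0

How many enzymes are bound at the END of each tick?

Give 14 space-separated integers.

Answer: 0 0 0 2 2 2 2 2 2 2 2 2 2 2

Derivation:
t=0: arr=0 -> substrate=0 bound=0 product=0
t=1: arr=0 -> substrate=0 bound=0 product=0
t=2: arr=0 -> substrate=0 bound=0 product=0
t=3: arr=3 -> substrate=1 bound=2 product=0
t=4: arr=2 -> substrate=3 bound=2 product=0
t=5: arr=1 -> substrate=4 bound=2 product=0
t=6: arr=2 -> substrate=6 bound=2 product=0
t=7: arr=0 -> substrate=4 bound=2 product=2
t=8: arr=0 -> substrate=4 bound=2 product=2
t=9: arr=0 -> substrate=4 bound=2 product=2
t=10: arr=2 -> substrate=6 bound=2 product=2
t=11: arr=2 -> substrate=6 bound=2 product=4
t=12: arr=3 -> substrate=9 bound=2 product=4
t=13: arr=0 -> substrate=9 bound=2 product=4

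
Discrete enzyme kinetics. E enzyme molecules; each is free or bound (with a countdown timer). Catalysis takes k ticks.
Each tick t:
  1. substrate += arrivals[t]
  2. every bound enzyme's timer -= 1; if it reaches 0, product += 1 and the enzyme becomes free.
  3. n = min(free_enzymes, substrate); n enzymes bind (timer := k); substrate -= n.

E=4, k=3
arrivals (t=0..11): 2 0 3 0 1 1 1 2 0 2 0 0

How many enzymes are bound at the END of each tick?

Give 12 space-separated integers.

t=0: arr=2 -> substrate=0 bound=2 product=0
t=1: arr=0 -> substrate=0 bound=2 product=0
t=2: arr=3 -> substrate=1 bound=4 product=0
t=3: arr=0 -> substrate=0 bound=3 product=2
t=4: arr=1 -> substrate=0 bound=4 product=2
t=5: arr=1 -> substrate=0 bound=3 product=4
t=6: arr=1 -> substrate=0 bound=3 product=5
t=7: arr=2 -> substrate=0 bound=4 product=6
t=8: arr=0 -> substrate=0 bound=3 product=7
t=9: arr=2 -> substrate=0 bound=4 product=8
t=10: arr=0 -> substrate=0 bound=2 product=10
t=11: arr=0 -> substrate=0 bound=2 product=10

Answer: 2 2 4 3 4 3 3 4 3 4 2 2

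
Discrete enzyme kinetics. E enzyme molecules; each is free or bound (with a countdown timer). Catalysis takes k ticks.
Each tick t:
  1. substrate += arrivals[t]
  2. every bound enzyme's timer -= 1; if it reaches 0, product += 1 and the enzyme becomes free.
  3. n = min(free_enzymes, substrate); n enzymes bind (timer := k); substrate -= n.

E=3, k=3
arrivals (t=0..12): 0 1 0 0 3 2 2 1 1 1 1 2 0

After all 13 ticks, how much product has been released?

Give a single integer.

Answer: 7

Derivation:
t=0: arr=0 -> substrate=0 bound=0 product=0
t=1: arr=1 -> substrate=0 bound=1 product=0
t=2: arr=0 -> substrate=0 bound=1 product=0
t=3: arr=0 -> substrate=0 bound=1 product=0
t=4: arr=3 -> substrate=0 bound=3 product=1
t=5: arr=2 -> substrate=2 bound=3 product=1
t=6: arr=2 -> substrate=4 bound=3 product=1
t=7: arr=1 -> substrate=2 bound=3 product=4
t=8: arr=1 -> substrate=3 bound=3 product=4
t=9: arr=1 -> substrate=4 bound=3 product=4
t=10: arr=1 -> substrate=2 bound=3 product=7
t=11: arr=2 -> substrate=4 bound=3 product=7
t=12: arr=0 -> substrate=4 bound=3 product=7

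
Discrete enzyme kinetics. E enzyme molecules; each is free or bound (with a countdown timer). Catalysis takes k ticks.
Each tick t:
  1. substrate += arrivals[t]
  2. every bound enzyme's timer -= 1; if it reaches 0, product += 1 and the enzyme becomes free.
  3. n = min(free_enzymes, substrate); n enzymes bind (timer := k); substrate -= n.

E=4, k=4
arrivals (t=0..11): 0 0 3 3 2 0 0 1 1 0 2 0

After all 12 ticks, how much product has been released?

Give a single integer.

Answer: 8

Derivation:
t=0: arr=0 -> substrate=0 bound=0 product=0
t=1: arr=0 -> substrate=0 bound=0 product=0
t=2: arr=3 -> substrate=0 bound=3 product=0
t=3: arr=3 -> substrate=2 bound=4 product=0
t=4: arr=2 -> substrate=4 bound=4 product=0
t=5: arr=0 -> substrate=4 bound=4 product=0
t=6: arr=0 -> substrate=1 bound=4 product=3
t=7: arr=1 -> substrate=1 bound=4 product=4
t=8: arr=1 -> substrate=2 bound=4 product=4
t=9: arr=0 -> substrate=2 bound=4 product=4
t=10: arr=2 -> substrate=1 bound=4 product=7
t=11: arr=0 -> substrate=0 bound=4 product=8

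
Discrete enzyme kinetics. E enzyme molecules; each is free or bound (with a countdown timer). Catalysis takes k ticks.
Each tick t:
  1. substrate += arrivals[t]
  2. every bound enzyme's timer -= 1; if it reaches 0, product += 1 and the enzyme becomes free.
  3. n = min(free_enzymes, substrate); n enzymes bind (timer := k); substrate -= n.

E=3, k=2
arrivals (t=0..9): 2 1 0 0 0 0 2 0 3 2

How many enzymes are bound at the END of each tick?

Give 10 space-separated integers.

t=0: arr=2 -> substrate=0 bound=2 product=0
t=1: arr=1 -> substrate=0 bound=3 product=0
t=2: arr=0 -> substrate=0 bound=1 product=2
t=3: arr=0 -> substrate=0 bound=0 product=3
t=4: arr=0 -> substrate=0 bound=0 product=3
t=5: arr=0 -> substrate=0 bound=0 product=3
t=6: arr=2 -> substrate=0 bound=2 product=3
t=7: arr=0 -> substrate=0 bound=2 product=3
t=8: arr=3 -> substrate=0 bound=3 product=5
t=9: arr=2 -> substrate=2 bound=3 product=5

Answer: 2 3 1 0 0 0 2 2 3 3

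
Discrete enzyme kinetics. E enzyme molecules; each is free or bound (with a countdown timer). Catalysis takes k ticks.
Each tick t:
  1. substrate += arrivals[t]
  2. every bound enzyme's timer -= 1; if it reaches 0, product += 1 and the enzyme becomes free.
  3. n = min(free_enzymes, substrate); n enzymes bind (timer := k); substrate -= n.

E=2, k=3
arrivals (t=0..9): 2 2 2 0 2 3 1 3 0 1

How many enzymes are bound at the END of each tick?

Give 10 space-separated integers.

Answer: 2 2 2 2 2 2 2 2 2 2

Derivation:
t=0: arr=2 -> substrate=0 bound=2 product=0
t=1: arr=2 -> substrate=2 bound=2 product=0
t=2: arr=2 -> substrate=4 bound=2 product=0
t=3: arr=0 -> substrate=2 bound=2 product=2
t=4: arr=2 -> substrate=4 bound=2 product=2
t=5: arr=3 -> substrate=7 bound=2 product=2
t=6: arr=1 -> substrate=6 bound=2 product=4
t=7: arr=3 -> substrate=9 bound=2 product=4
t=8: arr=0 -> substrate=9 bound=2 product=4
t=9: arr=1 -> substrate=8 bound=2 product=6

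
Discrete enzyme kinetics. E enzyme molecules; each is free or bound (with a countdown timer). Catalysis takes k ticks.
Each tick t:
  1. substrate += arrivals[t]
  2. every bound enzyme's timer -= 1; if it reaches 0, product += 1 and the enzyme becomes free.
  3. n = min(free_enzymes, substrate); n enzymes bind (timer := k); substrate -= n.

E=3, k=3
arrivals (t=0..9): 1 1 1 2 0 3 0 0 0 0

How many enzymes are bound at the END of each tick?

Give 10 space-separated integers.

Answer: 1 2 3 3 3 3 3 3 2 1

Derivation:
t=0: arr=1 -> substrate=0 bound=1 product=0
t=1: arr=1 -> substrate=0 bound=2 product=0
t=2: arr=1 -> substrate=0 bound=3 product=0
t=3: arr=2 -> substrate=1 bound=3 product=1
t=4: arr=0 -> substrate=0 bound=3 product=2
t=5: arr=3 -> substrate=2 bound=3 product=3
t=6: arr=0 -> substrate=1 bound=3 product=4
t=7: arr=0 -> substrate=0 bound=3 product=5
t=8: arr=0 -> substrate=0 bound=2 product=6
t=9: arr=0 -> substrate=0 bound=1 product=7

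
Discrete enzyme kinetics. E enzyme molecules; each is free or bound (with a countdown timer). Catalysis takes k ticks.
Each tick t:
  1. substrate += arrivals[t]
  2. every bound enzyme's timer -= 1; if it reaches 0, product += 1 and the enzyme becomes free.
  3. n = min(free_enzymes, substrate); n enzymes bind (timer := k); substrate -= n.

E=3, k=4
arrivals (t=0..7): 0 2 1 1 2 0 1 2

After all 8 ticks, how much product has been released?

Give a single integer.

Answer: 3

Derivation:
t=0: arr=0 -> substrate=0 bound=0 product=0
t=1: arr=2 -> substrate=0 bound=2 product=0
t=2: arr=1 -> substrate=0 bound=3 product=0
t=3: arr=1 -> substrate=1 bound=3 product=0
t=4: arr=2 -> substrate=3 bound=3 product=0
t=5: arr=0 -> substrate=1 bound=3 product=2
t=6: arr=1 -> substrate=1 bound=3 product=3
t=7: arr=2 -> substrate=3 bound=3 product=3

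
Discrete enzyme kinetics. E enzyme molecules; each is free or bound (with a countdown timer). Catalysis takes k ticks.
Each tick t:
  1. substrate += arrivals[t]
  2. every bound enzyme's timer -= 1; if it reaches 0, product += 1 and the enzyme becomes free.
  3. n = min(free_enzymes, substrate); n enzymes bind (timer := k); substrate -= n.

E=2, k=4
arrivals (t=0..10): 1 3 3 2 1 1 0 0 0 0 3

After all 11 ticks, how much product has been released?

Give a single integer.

t=0: arr=1 -> substrate=0 bound=1 product=0
t=1: arr=3 -> substrate=2 bound=2 product=0
t=2: arr=3 -> substrate=5 bound=2 product=0
t=3: arr=2 -> substrate=7 bound=2 product=0
t=4: arr=1 -> substrate=7 bound=2 product=1
t=5: arr=1 -> substrate=7 bound=2 product=2
t=6: arr=0 -> substrate=7 bound=2 product=2
t=7: arr=0 -> substrate=7 bound=2 product=2
t=8: arr=0 -> substrate=6 bound=2 product=3
t=9: arr=0 -> substrate=5 bound=2 product=4
t=10: arr=3 -> substrate=8 bound=2 product=4

Answer: 4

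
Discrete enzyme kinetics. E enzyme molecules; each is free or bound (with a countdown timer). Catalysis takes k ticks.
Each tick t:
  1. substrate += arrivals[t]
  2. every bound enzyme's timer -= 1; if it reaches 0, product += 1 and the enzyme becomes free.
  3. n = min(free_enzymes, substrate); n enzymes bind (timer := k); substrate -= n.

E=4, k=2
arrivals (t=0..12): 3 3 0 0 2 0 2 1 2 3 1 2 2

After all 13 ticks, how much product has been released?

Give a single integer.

t=0: arr=3 -> substrate=0 bound=3 product=0
t=1: arr=3 -> substrate=2 bound=4 product=0
t=2: arr=0 -> substrate=0 bound=3 product=3
t=3: arr=0 -> substrate=0 bound=2 product=4
t=4: arr=2 -> substrate=0 bound=2 product=6
t=5: arr=0 -> substrate=0 bound=2 product=6
t=6: arr=2 -> substrate=0 bound=2 product=8
t=7: arr=1 -> substrate=0 bound=3 product=8
t=8: arr=2 -> substrate=0 bound=3 product=10
t=9: arr=3 -> substrate=1 bound=4 product=11
t=10: arr=1 -> substrate=0 bound=4 product=13
t=11: arr=2 -> substrate=0 bound=4 product=15
t=12: arr=2 -> substrate=0 bound=4 product=17

Answer: 17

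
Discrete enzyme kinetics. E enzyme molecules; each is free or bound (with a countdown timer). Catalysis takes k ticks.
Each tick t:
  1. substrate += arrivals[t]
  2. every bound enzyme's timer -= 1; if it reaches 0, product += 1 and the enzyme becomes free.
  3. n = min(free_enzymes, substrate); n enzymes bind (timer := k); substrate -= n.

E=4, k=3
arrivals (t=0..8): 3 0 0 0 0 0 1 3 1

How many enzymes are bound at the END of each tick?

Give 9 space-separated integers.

t=0: arr=3 -> substrate=0 bound=3 product=0
t=1: arr=0 -> substrate=0 bound=3 product=0
t=2: arr=0 -> substrate=0 bound=3 product=0
t=3: arr=0 -> substrate=0 bound=0 product=3
t=4: arr=0 -> substrate=0 bound=0 product=3
t=5: arr=0 -> substrate=0 bound=0 product=3
t=6: arr=1 -> substrate=0 bound=1 product=3
t=7: arr=3 -> substrate=0 bound=4 product=3
t=8: arr=1 -> substrate=1 bound=4 product=3

Answer: 3 3 3 0 0 0 1 4 4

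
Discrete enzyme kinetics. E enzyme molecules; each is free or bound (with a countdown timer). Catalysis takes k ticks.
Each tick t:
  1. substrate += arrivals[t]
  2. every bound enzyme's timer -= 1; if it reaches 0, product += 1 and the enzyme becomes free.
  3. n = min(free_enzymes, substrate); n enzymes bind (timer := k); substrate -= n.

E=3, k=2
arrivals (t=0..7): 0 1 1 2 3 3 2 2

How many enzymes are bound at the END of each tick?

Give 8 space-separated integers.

t=0: arr=0 -> substrate=0 bound=0 product=0
t=1: arr=1 -> substrate=0 bound=1 product=0
t=2: arr=1 -> substrate=0 bound=2 product=0
t=3: arr=2 -> substrate=0 bound=3 product=1
t=4: arr=3 -> substrate=2 bound=3 product=2
t=5: arr=3 -> substrate=3 bound=3 product=4
t=6: arr=2 -> substrate=4 bound=3 product=5
t=7: arr=2 -> substrate=4 bound=3 product=7

Answer: 0 1 2 3 3 3 3 3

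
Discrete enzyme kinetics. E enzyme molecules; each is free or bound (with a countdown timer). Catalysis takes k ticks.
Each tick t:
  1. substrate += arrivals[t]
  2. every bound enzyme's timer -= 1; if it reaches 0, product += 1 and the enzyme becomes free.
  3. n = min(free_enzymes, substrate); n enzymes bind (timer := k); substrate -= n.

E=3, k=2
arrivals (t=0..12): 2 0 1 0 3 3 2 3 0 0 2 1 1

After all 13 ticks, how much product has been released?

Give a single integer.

t=0: arr=2 -> substrate=0 bound=2 product=0
t=1: arr=0 -> substrate=0 bound=2 product=0
t=2: arr=1 -> substrate=0 bound=1 product=2
t=3: arr=0 -> substrate=0 bound=1 product=2
t=4: arr=3 -> substrate=0 bound=3 product=3
t=5: arr=3 -> substrate=3 bound=3 product=3
t=6: arr=2 -> substrate=2 bound=3 product=6
t=7: arr=3 -> substrate=5 bound=3 product=6
t=8: arr=0 -> substrate=2 bound=3 product=9
t=9: arr=0 -> substrate=2 bound=3 product=9
t=10: arr=2 -> substrate=1 bound=3 product=12
t=11: arr=1 -> substrate=2 bound=3 product=12
t=12: arr=1 -> substrate=0 bound=3 product=15

Answer: 15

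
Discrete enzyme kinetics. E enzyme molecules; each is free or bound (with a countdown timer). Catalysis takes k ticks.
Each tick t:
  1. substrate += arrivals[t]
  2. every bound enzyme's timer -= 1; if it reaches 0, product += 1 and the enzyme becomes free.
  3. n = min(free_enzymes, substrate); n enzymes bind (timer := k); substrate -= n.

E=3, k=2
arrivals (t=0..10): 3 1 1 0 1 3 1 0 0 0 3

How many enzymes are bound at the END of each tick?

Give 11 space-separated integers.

t=0: arr=3 -> substrate=0 bound=3 product=0
t=1: arr=1 -> substrate=1 bound=3 product=0
t=2: arr=1 -> substrate=0 bound=2 product=3
t=3: arr=0 -> substrate=0 bound=2 product=3
t=4: arr=1 -> substrate=0 bound=1 product=5
t=5: arr=3 -> substrate=1 bound=3 product=5
t=6: arr=1 -> substrate=1 bound=3 product=6
t=7: arr=0 -> substrate=0 bound=2 product=8
t=8: arr=0 -> substrate=0 bound=1 product=9
t=9: arr=0 -> substrate=0 bound=0 product=10
t=10: arr=3 -> substrate=0 bound=3 product=10

Answer: 3 3 2 2 1 3 3 2 1 0 3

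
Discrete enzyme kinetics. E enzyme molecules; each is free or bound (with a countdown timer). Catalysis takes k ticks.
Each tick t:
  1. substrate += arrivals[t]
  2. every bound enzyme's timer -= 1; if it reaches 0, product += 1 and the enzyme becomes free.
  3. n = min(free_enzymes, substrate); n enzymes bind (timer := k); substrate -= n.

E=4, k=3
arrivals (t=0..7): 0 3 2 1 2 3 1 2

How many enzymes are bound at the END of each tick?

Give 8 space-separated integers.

t=0: arr=0 -> substrate=0 bound=0 product=0
t=1: arr=3 -> substrate=0 bound=3 product=0
t=2: arr=2 -> substrate=1 bound=4 product=0
t=3: arr=1 -> substrate=2 bound=4 product=0
t=4: arr=2 -> substrate=1 bound=4 product=3
t=5: arr=3 -> substrate=3 bound=4 product=4
t=6: arr=1 -> substrate=4 bound=4 product=4
t=7: arr=2 -> substrate=3 bound=4 product=7

Answer: 0 3 4 4 4 4 4 4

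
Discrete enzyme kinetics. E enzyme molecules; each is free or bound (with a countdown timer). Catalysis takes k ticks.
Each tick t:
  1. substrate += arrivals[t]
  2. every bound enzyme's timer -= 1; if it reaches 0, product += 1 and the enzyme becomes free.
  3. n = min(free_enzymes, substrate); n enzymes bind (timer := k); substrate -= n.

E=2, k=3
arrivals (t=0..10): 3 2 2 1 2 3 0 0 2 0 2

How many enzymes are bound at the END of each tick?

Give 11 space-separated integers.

Answer: 2 2 2 2 2 2 2 2 2 2 2

Derivation:
t=0: arr=3 -> substrate=1 bound=2 product=0
t=1: arr=2 -> substrate=3 bound=2 product=0
t=2: arr=2 -> substrate=5 bound=2 product=0
t=3: arr=1 -> substrate=4 bound=2 product=2
t=4: arr=2 -> substrate=6 bound=2 product=2
t=5: arr=3 -> substrate=9 bound=2 product=2
t=6: arr=0 -> substrate=7 bound=2 product=4
t=7: arr=0 -> substrate=7 bound=2 product=4
t=8: arr=2 -> substrate=9 bound=2 product=4
t=9: arr=0 -> substrate=7 bound=2 product=6
t=10: arr=2 -> substrate=9 bound=2 product=6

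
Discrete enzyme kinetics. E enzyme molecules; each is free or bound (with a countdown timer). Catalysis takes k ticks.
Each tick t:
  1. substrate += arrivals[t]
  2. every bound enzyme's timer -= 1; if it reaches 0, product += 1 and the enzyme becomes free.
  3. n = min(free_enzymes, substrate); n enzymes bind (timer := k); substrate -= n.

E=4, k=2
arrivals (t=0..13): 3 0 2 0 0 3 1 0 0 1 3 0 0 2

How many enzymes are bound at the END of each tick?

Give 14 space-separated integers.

t=0: arr=3 -> substrate=0 bound=3 product=0
t=1: arr=0 -> substrate=0 bound=3 product=0
t=2: arr=2 -> substrate=0 bound=2 product=3
t=3: arr=0 -> substrate=0 bound=2 product=3
t=4: arr=0 -> substrate=0 bound=0 product=5
t=5: arr=3 -> substrate=0 bound=3 product=5
t=6: arr=1 -> substrate=0 bound=4 product=5
t=7: arr=0 -> substrate=0 bound=1 product=8
t=8: arr=0 -> substrate=0 bound=0 product=9
t=9: arr=1 -> substrate=0 bound=1 product=9
t=10: arr=3 -> substrate=0 bound=4 product=9
t=11: arr=0 -> substrate=0 bound=3 product=10
t=12: arr=0 -> substrate=0 bound=0 product=13
t=13: arr=2 -> substrate=0 bound=2 product=13

Answer: 3 3 2 2 0 3 4 1 0 1 4 3 0 2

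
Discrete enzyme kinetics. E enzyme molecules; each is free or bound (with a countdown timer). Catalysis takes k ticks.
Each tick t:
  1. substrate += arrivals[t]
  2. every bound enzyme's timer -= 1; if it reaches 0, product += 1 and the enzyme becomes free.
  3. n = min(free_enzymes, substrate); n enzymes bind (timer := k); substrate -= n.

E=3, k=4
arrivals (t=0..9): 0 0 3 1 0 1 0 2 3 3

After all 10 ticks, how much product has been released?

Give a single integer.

Answer: 3

Derivation:
t=0: arr=0 -> substrate=0 bound=0 product=0
t=1: arr=0 -> substrate=0 bound=0 product=0
t=2: arr=3 -> substrate=0 bound=3 product=0
t=3: arr=1 -> substrate=1 bound=3 product=0
t=4: arr=0 -> substrate=1 bound=3 product=0
t=5: arr=1 -> substrate=2 bound=3 product=0
t=6: arr=0 -> substrate=0 bound=2 product=3
t=7: arr=2 -> substrate=1 bound=3 product=3
t=8: arr=3 -> substrate=4 bound=3 product=3
t=9: arr=3 -> substrate=7 bound=3 product=3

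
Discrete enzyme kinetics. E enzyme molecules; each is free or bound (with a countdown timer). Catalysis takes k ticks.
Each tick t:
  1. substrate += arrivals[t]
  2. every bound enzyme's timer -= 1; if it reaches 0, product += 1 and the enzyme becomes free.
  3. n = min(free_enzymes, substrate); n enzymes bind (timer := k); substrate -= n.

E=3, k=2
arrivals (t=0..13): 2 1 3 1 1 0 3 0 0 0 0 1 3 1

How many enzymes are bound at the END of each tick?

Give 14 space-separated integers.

t=0: arr=2 -> substrate=0 bound=2 product=0
t=1: arr=1 -> substrate=0 bound=3 product=0
t=2: arr=3 -> substrate=1 bound=3 product=2
t=3: arr=1 -> substrate=1 bound=3 product=3
t=4: arr=1 -> substrate=0 bound=3 product=5
t=5: arr=0 -> substrate=0 bound=2 product=6
t=6: arr=3 -> substrate=0 bound=3 product=8
t=7: arr=0 -> substrate=0 bound=3 product=8
t=8: arr=0 -> substrate=0 bound=0 product=11
t=9: arr=0 -> substrate=0 bound=0 product=11
t=10: arr=0 -> substrate=0 bound=0 product=11
t=11: arr=1 -> substrate=0 bound=1 product=11
t=12: arr=3 -> substrate=1 bound=3 product=11
t=13: arr=1 -> substrate=1 bound=3 product=12

Answer: 2 3 3 3 3 2 3 3 0 0 0 1 3 3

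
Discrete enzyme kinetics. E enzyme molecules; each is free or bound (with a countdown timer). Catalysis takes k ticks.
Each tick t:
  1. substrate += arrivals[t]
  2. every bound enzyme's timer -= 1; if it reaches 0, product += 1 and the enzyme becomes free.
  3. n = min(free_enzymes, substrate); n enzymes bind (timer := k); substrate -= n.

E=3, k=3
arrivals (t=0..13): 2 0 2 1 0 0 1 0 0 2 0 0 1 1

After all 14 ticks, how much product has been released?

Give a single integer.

Answer: 8

Derivation:
t=0: arr=2 -> substrate=0 bound=2 product=0
t=1: arr=0 -> substrate=0 bound=2 product=0
t=2: arr=2 -> substrate=1 bound=3 product=0
t=3: arr=1 -> substrate=0 bound=3 product=2
t=4: arr=0 -> substrate=0 bound=3 product=2
t=5: arr=0 -> substrate=0 bound=2 product=3
t=6: arr=1 -> substrate=0 bound=1 product=5
t=7: arr=0 -> substrate=0 bound=1 product=5
t=8: arr=0 -> substrate=0 bound=1 product=5
t=9: arr=2 -> substrate=0 bound=2 product=6
t=10: arr=0 -> substrate=0 bound=2 product=6
t=11: arr=0 -> substrate=0 bound=2 product=6
t=12: arr=1 -> substrate=0 bound=1 product=8
t=13: arr=1 -> substrate=0 bound=2 product=8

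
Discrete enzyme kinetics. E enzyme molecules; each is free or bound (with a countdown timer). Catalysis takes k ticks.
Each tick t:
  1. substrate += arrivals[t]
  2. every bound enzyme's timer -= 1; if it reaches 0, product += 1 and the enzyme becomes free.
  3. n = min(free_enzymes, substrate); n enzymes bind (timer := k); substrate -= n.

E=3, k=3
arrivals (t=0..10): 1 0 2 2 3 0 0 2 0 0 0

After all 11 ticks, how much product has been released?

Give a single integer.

Answer: 7

Derivation:
t=0: arr=1 -> substrate=0 bound=1 product=0
t=1: arr=0 -> substrate=0 bound=1 product=0
t=2: arr=2 -> substrate=0 bound=3 product=0
t=3: arr=2 -> substrate=1 bound=3 product=1
t=4: arr=3 -> substrate=4 bound=3 product=1
t=5: arr=0 -> substrate=2 bound=3 product=3
t=6: arr=0 -> substrate=1 bound=3 product=4
t=7: arr=2 -> substrate=3 bound=3 product=4
t=8: arr=0 -> substrate=1 bound=3 product=6
t=9: arr=0 -> substrate=0 bound=3 product=7
t=10: arr=0 -> substrate=0 bound=3 product=7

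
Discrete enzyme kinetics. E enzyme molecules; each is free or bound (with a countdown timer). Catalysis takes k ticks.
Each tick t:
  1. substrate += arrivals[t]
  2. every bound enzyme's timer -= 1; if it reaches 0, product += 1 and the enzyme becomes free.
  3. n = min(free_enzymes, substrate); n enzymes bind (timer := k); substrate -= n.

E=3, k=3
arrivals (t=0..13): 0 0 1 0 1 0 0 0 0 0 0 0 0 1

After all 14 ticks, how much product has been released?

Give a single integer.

Answer: 2

Derivation:
t=0: arr=0 -> substrate=0 bound=0 product=0
t=1: arr=0 -> substrate=0 bound=0 product=0
t=2: arr=1 -> substrate=0 bound=1 product=0
t=3: arr=0 -> substrate=0 bound=1 product=0
t=4: arr=1 -> substrate=0 bound=2 product=0
t=5: arr=0 -> substrate=0 bound=1 product=1
t=6: arr=0 -> substrate=0 bound=1 product=1
t=7: arr=0 -> substrate=0 bound=0 product=2
t=8: arr=0 -> substrate=0 bound=0 product=2
t=9: arr=0 -> substrate=0 bound=0 product=2
t=10: arr=0 -> substrate=0 bound=0 product=2
t=11: arr=0 -> substrate=0 bound=0 product=2
t=12: arr=0 -> substrate=0 bound=0 product=2
t=13: arr=1 -> substrate=0 bound=1 product=2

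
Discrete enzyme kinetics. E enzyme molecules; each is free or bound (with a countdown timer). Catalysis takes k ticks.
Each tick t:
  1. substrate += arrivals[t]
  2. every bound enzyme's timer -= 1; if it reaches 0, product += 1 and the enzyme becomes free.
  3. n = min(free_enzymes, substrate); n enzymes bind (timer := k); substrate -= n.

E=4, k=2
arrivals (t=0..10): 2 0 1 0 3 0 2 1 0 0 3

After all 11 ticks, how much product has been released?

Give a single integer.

Answer: 9

Derivation:
t=0: arr=2 -> substrate=0 bound=2 product=0
t=1: arr=0 -> substrate=0 bound=2 product=0
t=2: arr=1 -> substrate=0 bound=1 product=2
t=3: arr=0 -> substrate=0 bound=1 product=2
t=4: arr=3 -> substrate=0 bound=3 product=3
t=5: arr=0 -> substrate=0 bound=3 product=3
t=6: arr=2 -> substrate=0 bound=2 product=6
t=7: arr=1 -> substrate=0 bound=3 product=6
t=8: arr=0 -> substrate=0 bound=1 product=8
t=9: arr=0 -> substrate=0 bound=0 product=9
t=10: arr=3 -> substrate=0 bound=3 product=9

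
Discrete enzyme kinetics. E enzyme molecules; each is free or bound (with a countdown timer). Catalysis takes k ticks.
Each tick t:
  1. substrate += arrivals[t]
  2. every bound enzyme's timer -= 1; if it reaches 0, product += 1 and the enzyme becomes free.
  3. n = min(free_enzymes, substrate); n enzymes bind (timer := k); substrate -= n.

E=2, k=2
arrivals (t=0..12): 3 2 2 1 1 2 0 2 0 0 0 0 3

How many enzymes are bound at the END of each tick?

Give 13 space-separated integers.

Answer: 2 2 2 2 2 2 2 2 2 2 2 2 2

Derivation:
t=0: arr=3 -> substrate=1 bound=2 product=0
t=1: arr=2 -> substrate=3 bound=2 product=0
t=2: arr=2 -> substrate=3 bound=2 product=2
t=3: arr=1 -> substrate=4 bound=2 product=2
t=4: arr=1 -> substrate=3 bound=2 product=4
t=5: arr=2 -> substrate=5 bound=2 product=4
t=6: arr=0 -> substrate=3 bound=2 product=6
t=7: arr=2 -> substrate=5 bound=2 product=6
t=8: arr=0 -> substrate=3 bound=2 product=8
t=9: arr=0 -> substrate=3 bound=2 product=8
t=10: arr=0 -> substrate=1 bound=2 product=10
t=11: arr=0 -> substrate=1 bound=2 product=10
t=12: arr=3 -> substrate=2 bound=2 product=12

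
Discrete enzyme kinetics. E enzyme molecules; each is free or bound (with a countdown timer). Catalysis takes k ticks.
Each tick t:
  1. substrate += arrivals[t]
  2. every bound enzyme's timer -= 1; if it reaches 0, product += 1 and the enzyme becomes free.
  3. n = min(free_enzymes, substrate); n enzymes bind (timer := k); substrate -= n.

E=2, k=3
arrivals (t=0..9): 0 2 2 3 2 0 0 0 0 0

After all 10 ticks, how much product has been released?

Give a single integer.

Answer: 4

Derivation:
t=0: arr=0 -> substrate=0 bound=0 product=0
t=1: arr=2 -> substrate=0 bound=2 product=0
t=2: arr=2 -> substrate=2 bound=2 product=0
t=3: arr=3 -> substrate=5 bound=2 product=0
t=4: arr=2 -> substrate=5 bound=2 product=2
t=5: arr=0 -> substrate=5 bound=2 product=2
t=6: arr=0 -> substrate=5 bound=2 product=2
t=7: arr=0 -> substrate=3 bound=2 product=4
t=8: arr=0 -> substrate=3 bound=2 product=4
t=9: arr=0 -> substrate=3 bound=2 product=4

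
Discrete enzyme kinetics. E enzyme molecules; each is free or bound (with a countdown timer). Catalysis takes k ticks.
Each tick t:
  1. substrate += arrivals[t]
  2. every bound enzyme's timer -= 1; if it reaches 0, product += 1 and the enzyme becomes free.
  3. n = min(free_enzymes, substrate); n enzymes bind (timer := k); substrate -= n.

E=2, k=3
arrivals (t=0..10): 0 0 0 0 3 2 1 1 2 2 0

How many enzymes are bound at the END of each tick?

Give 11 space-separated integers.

Answer: 0 0 0 0 2 2 2 2 2 2 2

Derivation:
t=0: arr=0 -> substrate=0 bound=0 product=0
t=1: arr=0 -> substrate=0 bound=0 product=0
t=2: arr=0 -> substrate=0 bound=0 product=0
t=3: arr=0 -> substrate=0 bound=0 product=0
t=4: arr=3 -> substrate=1 bound=2 product=0
t=5: arr=2 -> substrate=3 bound=2 product=0
t=6: arr=1 -> substrate=4 bound=2 product=0
t=7: arr=1 -> substrate=3 bound=2 product=2
t=8: arr=2 -> substrate=5 bound=2 product=2
t=9: arr=2 -> substrate=7 bound=2 product=2
t=10: arr=0 -> substrate=5 bound=2 product=4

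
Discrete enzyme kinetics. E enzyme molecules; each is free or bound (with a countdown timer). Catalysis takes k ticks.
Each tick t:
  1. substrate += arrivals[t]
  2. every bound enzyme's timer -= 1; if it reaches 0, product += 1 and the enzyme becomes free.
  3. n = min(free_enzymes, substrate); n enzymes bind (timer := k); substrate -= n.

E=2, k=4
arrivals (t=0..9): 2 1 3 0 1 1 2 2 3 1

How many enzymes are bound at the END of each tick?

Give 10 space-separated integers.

t=0: arr=2 -> substrate=0 bound=2 product=0
t=1: arr=1 -> substrate=1 bound=2 product=0
t=2: arr=3 -> substrate=4 bound=2 product=0
t=3: arr=0 -> substrate=4 bound=2 product=0
t=4: arr=1 -> substrate=3 bound=2 product=2
t=5: arr=1 -> substrate=4 bound=2 product=2
t=6: arr=2 -> substrate=6 bound=2 product=2
t=7: arr=2 -> substrate=8 bound=2 product=2
t=8: arr=3 -> substrate=9 bound=2 product=4
t=9: arr=1 -> substrate=10 bound=2 product=4

Answer: 2 2 2 2 2 2 2 2 2 2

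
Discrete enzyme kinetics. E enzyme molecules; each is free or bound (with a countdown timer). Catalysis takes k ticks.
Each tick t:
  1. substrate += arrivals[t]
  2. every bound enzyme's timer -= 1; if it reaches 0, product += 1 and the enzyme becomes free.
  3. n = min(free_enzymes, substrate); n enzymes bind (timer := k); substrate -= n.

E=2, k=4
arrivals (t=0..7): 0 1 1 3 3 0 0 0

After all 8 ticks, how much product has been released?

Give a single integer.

t=0: arr=0 -> substrate=0 bound=0 product=0
t=1: arr=1 -> substrate=0 bound=1 product=0
t=2: arr=1 -> substrate=0 bound=2 product=0
t=3: arr=3 -> substrate=3 bound=2 product=0
t=4: arr=3 -> substrate=6 bound=2 product=0
t=5: arr=0 -> substrate=5 bound=2 product=1
t=6: arr=0 -> substrate=4 bound=2 product=2
t=7: arr=0 -> substrate=4 bound=2 product=2

Answer: 2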